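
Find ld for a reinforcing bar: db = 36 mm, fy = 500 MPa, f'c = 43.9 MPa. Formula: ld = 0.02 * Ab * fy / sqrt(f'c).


Ab = pi * 36^2 / 4 = 1017.876 mm2
ld = 0.02 * 1017.876 * 500 / sqrt(43.9)
= 1536.3 mm

1536.3


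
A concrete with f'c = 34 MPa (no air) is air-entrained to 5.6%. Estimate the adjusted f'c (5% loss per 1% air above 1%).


Strength loss = (5.6 - 1) * 5 = 23.0%
f'c = 34 * (1 - 23.0/100)
= 26.18 MPa

26.18


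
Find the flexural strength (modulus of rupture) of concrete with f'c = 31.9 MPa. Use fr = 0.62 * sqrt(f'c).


fr = 0.62 * sqrt(31.9)
= 3.502 MPa

3.502


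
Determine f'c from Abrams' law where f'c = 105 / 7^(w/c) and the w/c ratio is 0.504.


f'c = 105 / 7^0.504
= 105 / 2.666
= 39.38 MPa

39.38


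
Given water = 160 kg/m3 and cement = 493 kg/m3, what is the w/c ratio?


w/c = water / cement
w/c = 160 / 493 = 0.325

0.325


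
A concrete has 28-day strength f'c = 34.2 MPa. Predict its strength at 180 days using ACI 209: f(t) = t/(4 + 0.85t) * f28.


f(180) = 180 / (4 + 0.85 * 180) * 34.2
= 180 / 157.0 * 34.2
= 39.21 MPa

39.21


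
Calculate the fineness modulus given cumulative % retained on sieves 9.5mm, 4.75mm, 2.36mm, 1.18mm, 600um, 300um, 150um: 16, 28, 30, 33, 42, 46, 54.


FM = sum(cumulative % retained) / 100
= 249 / 100
= 2.49

2.49


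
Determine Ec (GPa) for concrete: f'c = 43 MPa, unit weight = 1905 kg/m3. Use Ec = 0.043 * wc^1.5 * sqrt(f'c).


Ec = 0.043 * 1905^1.5 * sqrt(43) / 1000
= 23.44 GPa

23.44


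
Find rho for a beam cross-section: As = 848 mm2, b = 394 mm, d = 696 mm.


rho = As / (b * d)
= 848 / (394 * 696)
= 0.0031

0.0031


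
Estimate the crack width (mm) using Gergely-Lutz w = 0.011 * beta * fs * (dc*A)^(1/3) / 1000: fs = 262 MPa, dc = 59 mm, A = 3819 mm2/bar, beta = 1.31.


w = 0.011 * beta * fs * (dc * A)^(1/3) / 1000
= 0.011 * 1.31 * 262 * (59 * 3819)^(1/3) / 1000
= 0.23 mm

0.23


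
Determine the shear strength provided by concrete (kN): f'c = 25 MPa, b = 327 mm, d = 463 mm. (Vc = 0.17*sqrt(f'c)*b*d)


Vc = 0.17 * sqrt(25) * 327 * 463 / 1000
= 128.69 kN

128.69


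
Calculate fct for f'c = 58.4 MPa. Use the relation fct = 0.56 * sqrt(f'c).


fct = 0.56 * sqrt(58.4)
= 0.56 * 7.642
= 4.28 MPa

4.28


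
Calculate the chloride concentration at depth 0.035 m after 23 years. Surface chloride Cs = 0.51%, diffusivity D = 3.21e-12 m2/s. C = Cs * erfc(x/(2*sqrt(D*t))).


t_seconds = 23 * 365.25 * 24 * 3600 = 725824800.0 s
arg = 0.035 / (2 * sqrt(3.21e-12 * 725824800.0))
= 0.3626
erfc(0.3626) = 0.6081
C = 0.51 * 0.6081 = 0.3102%

0.3102


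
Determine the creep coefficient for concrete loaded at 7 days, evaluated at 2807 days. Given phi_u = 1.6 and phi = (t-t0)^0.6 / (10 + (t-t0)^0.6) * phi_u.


dt = 2807 - 7 = 2800
phi = 2800^0.6 / (10 + 2800^0.6) * 1.6
= 1.474

1.474


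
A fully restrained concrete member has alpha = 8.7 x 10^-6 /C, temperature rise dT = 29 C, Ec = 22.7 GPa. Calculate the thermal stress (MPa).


sigma = alpha * dT * Ec
= 8.7e-6 * 29 * 22.7 * 1000
= 5.727 MPa

5.727


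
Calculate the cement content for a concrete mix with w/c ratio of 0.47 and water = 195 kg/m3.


Cement = water / (w/c)
= 195 / 0.47
= 414.9 kg/m3

414.9


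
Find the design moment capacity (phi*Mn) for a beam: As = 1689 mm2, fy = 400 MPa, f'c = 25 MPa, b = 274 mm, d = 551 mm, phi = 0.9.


a = As * fy / (0.85 * f'c * b)
= 1689 * 400 / (0.85 * 25 * 274)
= 116.0326 mm
Mn = As * fy * (d - a/2) / 10^6
= 333.0598 kN-m
phi*Mn = 0.9 * 333.0598 = 299.75 kN-m

299.75


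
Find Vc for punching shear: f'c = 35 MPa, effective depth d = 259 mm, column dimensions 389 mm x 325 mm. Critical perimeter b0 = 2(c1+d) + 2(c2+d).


b0 = 2*(389 + 259) + 2*(325 + 259) = 2464 mm
Vc = 0.33 * sqrt(35) * 2464 * 259 / 1000
= 1245.92 kN

1245.92


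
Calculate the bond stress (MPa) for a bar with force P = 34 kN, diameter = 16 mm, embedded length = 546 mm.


u = P / (pi * db * ld)
= 34 * 1000 / (pi * 16 * 546)
= 1.239 MPa

1.239


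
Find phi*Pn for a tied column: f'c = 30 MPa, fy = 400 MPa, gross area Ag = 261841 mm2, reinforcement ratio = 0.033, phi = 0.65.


Ast = rho * Ag = 0.033 * 261841 = 8640.753 mm2
phi*Pn = 0.65 * 0.80 * (0.85 * 30 * (261841 - 8640.753) + 400 * 8640.753) / 1000
= 5154.71 kN

5154.71


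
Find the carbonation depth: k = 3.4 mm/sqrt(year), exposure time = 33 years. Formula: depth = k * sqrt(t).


depth = k * sqrt(t)
= 3.4 * sqrt(33)
= 19.53 mm

19.53


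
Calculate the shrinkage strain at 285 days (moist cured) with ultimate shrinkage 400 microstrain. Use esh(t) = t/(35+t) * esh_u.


esh(285) = 285 / (35 + 285) * 400
= 285 / 320 * 400
= 356.2 microstrain

356.2


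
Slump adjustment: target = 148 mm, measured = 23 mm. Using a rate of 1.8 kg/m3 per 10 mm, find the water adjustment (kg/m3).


Difference = 148 - 23 = 125 mm
Water adjustment = 125 * 1.8 / 10 = 22.5 kg/m3

22.5


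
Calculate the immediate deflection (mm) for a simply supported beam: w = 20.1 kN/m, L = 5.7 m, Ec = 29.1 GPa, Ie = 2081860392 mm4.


Convert: L = 5.7 m = 5700 mm, Ec = 29.1 GPa = 29100 MPa
delta = 5 * 20.1 * 5700^4 / (384 * 29100 * 2081860392)
= 4.56 mm

4.56


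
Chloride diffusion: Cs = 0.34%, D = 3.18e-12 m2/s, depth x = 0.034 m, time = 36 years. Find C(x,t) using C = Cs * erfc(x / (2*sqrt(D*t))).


t_seconds = 36 * 365.25 * 24 * 3600 = 1136073600.0 s
arg = 0.034 / (2 * sqrt(3.18e-12 * 1136073600.0))
= 0.2828
erfc(0.2828) = 0.6892
C = 0.34 * 0.6892 = 0.2343%

0.2343


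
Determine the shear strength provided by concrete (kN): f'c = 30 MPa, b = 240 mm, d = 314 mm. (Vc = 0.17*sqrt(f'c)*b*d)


Vc = 0.17 * sqrt(30) * 240 * 314 / 1000
= 70.17 kN

70.17


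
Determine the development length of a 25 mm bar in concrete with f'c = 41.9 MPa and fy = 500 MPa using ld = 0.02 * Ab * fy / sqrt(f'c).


Ab = pi * 25^2 / 4 = 490.874 mm2
ld = 0.02 * 490.874 * 500 / sqrt(41.9)
= 758.3 mm

758.3


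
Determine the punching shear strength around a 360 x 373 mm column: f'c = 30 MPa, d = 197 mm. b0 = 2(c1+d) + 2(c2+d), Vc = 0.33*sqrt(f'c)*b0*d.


b0 = 2*(360 + 197) + 2*(373 + 197) = 2254 mm
Vc = 0.33 * sqrt(30) * 2254 * 197 / 1000
= 802.59 kN

802.59


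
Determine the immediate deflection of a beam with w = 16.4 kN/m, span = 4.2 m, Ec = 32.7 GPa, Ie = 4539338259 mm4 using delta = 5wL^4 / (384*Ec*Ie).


Convert: L = 4.2 m = 4200 mm, Ec = 32.7 GPa = 32700 MPa
delta = 5 * 16.4 * 4200^4 / (384 * 32700 * 4539338259)
= 0.45 mm

0.45


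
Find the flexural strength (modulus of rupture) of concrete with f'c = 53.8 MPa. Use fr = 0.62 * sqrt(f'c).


fr = 0.62 * sqrt(53.8)
= 4.548 MPa

4.548


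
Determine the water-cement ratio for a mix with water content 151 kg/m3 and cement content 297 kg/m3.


w/c = water / cement
w/c = 151 / 297 = 0.508

0.508


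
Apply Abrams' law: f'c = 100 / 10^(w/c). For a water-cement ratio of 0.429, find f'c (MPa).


f'c = 100 / 10^0.429
= 100 / 2.685
= 37.24 MPa

37.24


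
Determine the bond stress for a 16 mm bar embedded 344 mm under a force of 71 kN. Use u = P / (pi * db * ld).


u = P / (pi * db * ld)
= 71 * 1000 / (pi * 16 * 344)
= 4.106 MPa

4.106


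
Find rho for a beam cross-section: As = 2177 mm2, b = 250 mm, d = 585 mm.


rho = As / (b * d)
= 2177 / (250 * 585)
= 0.0149

0.0149


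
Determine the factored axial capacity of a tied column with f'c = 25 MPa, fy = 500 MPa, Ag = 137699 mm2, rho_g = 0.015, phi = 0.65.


Ast = rho * Ag = 0.015 * 137699 = 2065.485 mm2
phi*Pn = 0.65 * 0.80 * (0.85 * 25 * (137699 - 2065.485) + 500 * 2065.485) / 1000
= 2035.78 kN

2035.78


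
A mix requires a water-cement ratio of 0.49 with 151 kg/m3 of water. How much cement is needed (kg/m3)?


Cement = water / (w/c)
= 151 / 0.49
= 308.2 kg/m3

308.2


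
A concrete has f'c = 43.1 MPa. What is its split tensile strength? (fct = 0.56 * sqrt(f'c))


fct = 0.56 * sqrt(43.1)
= 0.56 * 6.565
= 3.676 MPa

3.676


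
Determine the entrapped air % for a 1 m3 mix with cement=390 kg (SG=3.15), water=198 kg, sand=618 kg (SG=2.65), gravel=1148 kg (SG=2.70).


Vol cement = 390 / (3.15 * 1000) = 0.12381 m3
Vol water = 198 / 1000 = 0.198 m3
Vol sand = 618 / (2.65 * 1000) = 0.233208 m3
Vol gravel = 1148 / (2.70 * 1000) = 0.425185 m3
Total solid + water volume = 0.980202 m3
Air = (1 - 0.980202) * 100 = 1.98%

1.98


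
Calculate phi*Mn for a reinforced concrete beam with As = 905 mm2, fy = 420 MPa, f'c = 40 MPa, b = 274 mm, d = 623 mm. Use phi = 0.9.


a = As * fy / (0.85 * f'c * b)
= 905 * 420 / (0.85 * 40 * 274)
= 40.8008 mm
Mn = As * fy * (d - a/2) / 10^6
= 229.0481 kN-m
phi*Mn = 0.9 * 229.0481 = 206.14 kN-m

206.14


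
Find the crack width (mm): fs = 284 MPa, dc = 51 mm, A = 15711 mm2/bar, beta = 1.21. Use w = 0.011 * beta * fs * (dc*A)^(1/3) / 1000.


w = 0.011 * beta * fs * (dc * A)^(1/3) / 1000
= 0.011 * 1.21 * 284 * (51 * 15711)^(1/3) / 1000
= 0.351 mm

0.351


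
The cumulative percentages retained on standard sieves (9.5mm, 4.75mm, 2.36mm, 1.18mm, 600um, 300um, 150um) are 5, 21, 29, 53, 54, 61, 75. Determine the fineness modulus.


FM = sum(cumulative % retained) / 100
= 298 / 100
= 2.98

2.98


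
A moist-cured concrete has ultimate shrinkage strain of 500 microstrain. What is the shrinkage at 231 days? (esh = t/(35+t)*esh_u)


esh(231) = 231 / (35 + 231) * 500
= 231 / 266 * 500
= 434.2 microstrain

434.2


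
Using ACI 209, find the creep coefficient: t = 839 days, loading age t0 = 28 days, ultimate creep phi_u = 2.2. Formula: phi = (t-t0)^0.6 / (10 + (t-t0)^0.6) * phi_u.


dt = 839 - 28 = 811
phi = 811^0.6 / (10 + 811^0.6) * 2.2
= 1.865

1.865


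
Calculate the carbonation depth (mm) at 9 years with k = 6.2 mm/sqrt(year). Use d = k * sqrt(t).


depth = k * sqrt(t)
= 6.2 * sqrt(9)
= 18.6 mm

18.6


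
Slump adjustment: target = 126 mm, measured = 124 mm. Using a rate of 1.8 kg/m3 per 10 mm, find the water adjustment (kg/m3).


Difference = 126 - 124 = 2 mm
Water adjustment = 2 * 1.8 / 10 = 0.4 kg/m3

0.4


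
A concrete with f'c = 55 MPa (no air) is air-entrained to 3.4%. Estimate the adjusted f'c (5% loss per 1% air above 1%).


Strength loss = (3.4 - 1) * 5 = 12.0%
f'c = 55 * (1 - 12.0/100)
= 48.4 MPa

48.4


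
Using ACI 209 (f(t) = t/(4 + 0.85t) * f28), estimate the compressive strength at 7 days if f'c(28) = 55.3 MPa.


f(7) = 7 / (4 + 0.85 * 7) * 55.3
= 7 / 9.95 * 55.3
= 38.9 MPa

38.9


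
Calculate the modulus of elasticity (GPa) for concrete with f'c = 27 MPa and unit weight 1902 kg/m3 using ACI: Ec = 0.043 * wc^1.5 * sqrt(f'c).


Ec = 0.043 * 1902^1.5 * sqrt(27) / 1000
= 18.53 GPa

18.53


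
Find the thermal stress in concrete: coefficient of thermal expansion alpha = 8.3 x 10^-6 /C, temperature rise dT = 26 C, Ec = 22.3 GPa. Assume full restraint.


sigma = alpha * dT * Ec
= 8.3e-6 * 26 * 22.3 * 1000
= 4.812 MPa

4.812


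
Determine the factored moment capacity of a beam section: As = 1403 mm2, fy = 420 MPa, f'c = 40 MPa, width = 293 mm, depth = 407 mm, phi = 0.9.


a = As * fy / (0.85 * f'c * b)
= 1403 * 420 / (0.85 * 40 * 293)
= 59.1508 mm
Mn = As * fy * (d - a/2) / 10^6
= 222.4012 kN-m
phi*Mn = 0.9 * 222.4012 = 200.16 kN-m

200.16


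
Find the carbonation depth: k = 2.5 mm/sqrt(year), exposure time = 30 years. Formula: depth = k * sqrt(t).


depth = k * sqrt(t)
= 2.5 * sqrt(30)
= 13.69 mm

13.69


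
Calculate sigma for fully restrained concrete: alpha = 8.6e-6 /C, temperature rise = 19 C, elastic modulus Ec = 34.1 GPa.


sigma = alpha * dT * Ec
= 8.6e-6 * 19 * 34.1 * 1000
= 5.572 MPa

5.572


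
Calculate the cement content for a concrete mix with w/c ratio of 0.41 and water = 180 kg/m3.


Cement = water / (w/c)
= 180 / 0.41
= 439.0 kg/m3

439.0


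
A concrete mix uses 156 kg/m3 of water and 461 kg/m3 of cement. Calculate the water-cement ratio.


w/c = water / cement
w/c = 156 / 461 = 0.338

0.338


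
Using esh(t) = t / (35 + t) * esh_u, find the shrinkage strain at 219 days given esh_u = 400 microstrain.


esh(219) = 219 / (35 + 219) * 400
= 219 / 254 * 400
= 344.9 microstrain

344.9


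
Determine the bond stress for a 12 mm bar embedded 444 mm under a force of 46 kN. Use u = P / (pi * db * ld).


u = P / (pi * db * ld)
= 46 * 1000 / (pi * 12 * 444)
= 2.748 MPa

2.748


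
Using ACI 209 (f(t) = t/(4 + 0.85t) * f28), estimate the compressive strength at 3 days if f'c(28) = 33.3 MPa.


f(3) = 3 / (4 + 0.85 * 3) * 33.3
= 3 / 6.55 * 33.3
= 15.25 MPa

15.25


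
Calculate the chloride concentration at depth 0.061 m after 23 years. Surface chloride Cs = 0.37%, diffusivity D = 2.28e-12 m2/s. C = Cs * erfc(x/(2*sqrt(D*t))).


t_seconds = 23 * 365.25 * 24 * 3600 = 725824800.0 s
arg = 0.061 / (2 * sqrt(2.28e-12 * 725824800.0))
= 0.7498
erfc(0.7498) = 0.289
C = 0.37 * 0.289 = 0.1069%

0.1069


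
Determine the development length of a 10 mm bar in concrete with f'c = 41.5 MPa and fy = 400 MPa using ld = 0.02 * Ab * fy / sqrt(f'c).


Ab = pi * 10^2 / 4 = 78.54 mm2
ld = 0.02 * 78.54 * 400 / sqrt(41.5)
= 97.5 mm

97.5


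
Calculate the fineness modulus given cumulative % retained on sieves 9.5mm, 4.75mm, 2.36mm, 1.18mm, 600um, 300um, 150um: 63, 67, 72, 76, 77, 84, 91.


FM = sum(cumulative % retained) / 100
= 530 / 100
= 5.3

5.3


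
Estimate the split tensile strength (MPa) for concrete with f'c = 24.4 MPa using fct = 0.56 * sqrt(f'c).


fct = 0.56 * sqrt(24.4)
= 0.56 * 4.94
= 2.766 MPa

2.766


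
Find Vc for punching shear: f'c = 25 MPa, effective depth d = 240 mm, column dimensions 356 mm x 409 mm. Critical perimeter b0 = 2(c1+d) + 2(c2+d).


b0 = 2*(356 + 240) + 2*(409 + 240) = 2490 mm
Vc = 0.33 * sqrt(25) * 2490 * 240 / 1000
= 986.04 kN

986.04


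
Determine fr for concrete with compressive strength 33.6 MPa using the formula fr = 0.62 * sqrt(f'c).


fr = 0.62 * sqrt(33.6)
= 3.594 MPa

3.594


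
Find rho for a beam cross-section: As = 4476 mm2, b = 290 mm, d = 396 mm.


rho = As / (b * d)
= 4476 / (290 * 396)
= 0.039

0.039


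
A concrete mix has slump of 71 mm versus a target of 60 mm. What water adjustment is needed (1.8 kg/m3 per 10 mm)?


Difference = 60 - 71 = -11 mm
Water adjustment = -11 * 1.8 / 10 = -2.0 kg/m3

-2.0


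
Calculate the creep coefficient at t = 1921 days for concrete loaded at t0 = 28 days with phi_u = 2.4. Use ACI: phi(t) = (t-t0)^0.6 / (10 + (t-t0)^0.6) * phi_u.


dt = 1921 - 28 = 1893
phi = 1893^0.6 / (10 + 1893^0.6) * 2.4
= 2.166

2.166


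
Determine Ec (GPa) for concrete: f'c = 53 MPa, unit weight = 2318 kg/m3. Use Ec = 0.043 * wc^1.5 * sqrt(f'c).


Ec = 0.043 * 2318^1.5 * sqrt(53) / 1000
= 34.94 GPa

34.94


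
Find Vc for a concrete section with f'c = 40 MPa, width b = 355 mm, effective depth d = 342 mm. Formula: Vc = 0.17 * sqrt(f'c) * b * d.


Vc = 0.17 * sqrt(40) * 355 * 342 / 1000
= 130.54 kN

130.54


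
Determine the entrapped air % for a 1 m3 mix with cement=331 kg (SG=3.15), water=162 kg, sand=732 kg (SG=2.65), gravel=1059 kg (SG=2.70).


Vol cement = 331 / (3.15 * 1000) = 0.105079 m3
Vol water = 162 / 1000 = 0.162 m3
Vol sand = 732 / (2.65 * 1000) = 0.276226 m3
Vol gravel = 1059 / (2.70 * 1000) = 0.392222 m3
Total solid + water volume = 0.935528 m3
Air = (1 - 0.935528) * 100 = 6.45%

6.45


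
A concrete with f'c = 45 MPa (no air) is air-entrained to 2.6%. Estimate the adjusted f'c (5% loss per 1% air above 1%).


Strength loss = (2.6 - 1) * 5 = 8.0%
f'c = 45 * (1 - 8.0/100)
= 41.4 MPa

41.4


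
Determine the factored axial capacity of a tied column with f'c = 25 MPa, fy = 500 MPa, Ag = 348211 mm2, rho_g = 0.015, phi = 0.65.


Ast = rho * Ag = 0.015 * 348211 = 5223.165 mm2
phi*Pn = 0.65 * 0.80 * (0.85 * 25 * (348211 - 5223.165) + 500 * 5223.165) / 1000
= 5148.04 kN

5148.04


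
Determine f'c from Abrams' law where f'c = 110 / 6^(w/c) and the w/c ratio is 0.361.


f'c = 110 / 6^0.361
= 110 / 1.909
= 57.61 MPa

57.61


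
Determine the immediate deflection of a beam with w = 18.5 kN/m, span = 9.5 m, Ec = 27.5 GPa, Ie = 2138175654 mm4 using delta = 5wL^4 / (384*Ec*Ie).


Convert: L = 9.5 m = 9500 mm, Ec = 27.5 GPa = 27500 MPa
delta = 5 * 18.5 * 9500^4 / (384 * 27500 * 2138175654)
= 33.37 mm

33.37


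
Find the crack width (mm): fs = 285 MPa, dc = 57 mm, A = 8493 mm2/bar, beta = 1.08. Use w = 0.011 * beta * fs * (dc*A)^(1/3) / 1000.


w = 0.011 * beta * fs * (dc * A)^(1/3) / 1000
= 0.011 * 1.08 * 285 * (57 * 8493)^(1/3) / 1000
= 0.266 mm

0.266


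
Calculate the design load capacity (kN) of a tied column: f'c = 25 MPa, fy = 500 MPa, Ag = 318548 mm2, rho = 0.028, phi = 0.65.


Ast = rho * Ag = 0.028 * 318548 = 8919.344 mm2
phi*Pn = 0.65 * 0.80 * (0.85 * 25 * (318548 - 8919.344) + 500 * 8919.344) / 1000
= 5740.43 kN

5740.43


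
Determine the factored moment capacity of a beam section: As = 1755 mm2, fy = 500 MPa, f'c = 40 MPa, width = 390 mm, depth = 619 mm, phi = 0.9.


a = As * fy / (0.85 * f'c * b)
= 1755 * 500 / (0.85 * 40 * 390)
= 66.1765 mm
Mn = As * fy * (d - a/2) / 10^6
= 514.1376 kN-m
phi*Mn = 0.9 * 514.1376 = 462.72 kN-m

462.72


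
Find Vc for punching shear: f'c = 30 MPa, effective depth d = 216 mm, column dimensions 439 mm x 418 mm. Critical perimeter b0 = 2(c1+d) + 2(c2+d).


b0 = 2*(439 + 216) + 2*(418 + 216) = 2578 mm
Vc = 0.33 * sqrt(30) * 2578 * 216 / 1000
= 1006.49 kN

1006.49


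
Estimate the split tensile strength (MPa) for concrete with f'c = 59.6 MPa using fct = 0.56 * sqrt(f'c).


fct = 0.56 * sqrt(59.6)
= 0.56 * 7.72
= 4.323 MPa

4.323


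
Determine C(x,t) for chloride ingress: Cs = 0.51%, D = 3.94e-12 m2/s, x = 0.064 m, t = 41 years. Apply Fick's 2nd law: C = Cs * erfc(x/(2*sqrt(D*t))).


t_seconds = 41 * 365.25 * 24 * 3600 = 1293861600.0 s
arg = 0.064 / (2 * sqrt(3.94e-12 * 1293861600.0))
= 0.4482
erfc(0.4482) = 0.5262
C = 0.51 * 0.5262 = 0.2684%

0.2684


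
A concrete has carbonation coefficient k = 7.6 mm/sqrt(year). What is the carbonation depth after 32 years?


depth = k * sqrt(t)
= 7.6 * sqrt(32)
= 42.99 mm

42.99


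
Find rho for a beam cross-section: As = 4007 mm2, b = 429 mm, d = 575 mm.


rho = As / (b * d)
= 4007 / (429 * 575)
= 0.0162

0.0162


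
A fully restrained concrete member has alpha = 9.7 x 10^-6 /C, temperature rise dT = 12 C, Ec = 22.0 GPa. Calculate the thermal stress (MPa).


sigma = alpha * dT * Ec
= 9.7e-6 * 12 * 22.0 * 1000
= 2.561 MPa

2.561


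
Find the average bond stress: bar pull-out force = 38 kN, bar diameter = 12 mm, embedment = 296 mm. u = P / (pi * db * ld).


u = P / (pi * db * ld)
= 38 * 1000 / (pi * 12 * 296)
= 3.405 MPa

3.405


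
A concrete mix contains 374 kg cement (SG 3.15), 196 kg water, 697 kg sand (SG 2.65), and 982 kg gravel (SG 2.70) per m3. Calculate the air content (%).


Vol cement = 374 / (3.15 * 1000) = 0.11873 m3
Vol water = 196 / 1000 = 0.196 m3
Vol sand = 697 / (2.65 * 1000) = 0.263019 m3
Vol gravel = 982 / (2.70 * 1000) = 0.363704 m3
Total solid + water volume = 0.941453 m3
Air = (1 - 0.941453) * 100 = 5.85%

5.85


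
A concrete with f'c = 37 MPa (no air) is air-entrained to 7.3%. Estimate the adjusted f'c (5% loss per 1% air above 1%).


Strength loss = (7.3 - 1) * 5 = 31.5%
f'c = 37 * (1 - 31.5/100)
= 25.35 MPa

25.35


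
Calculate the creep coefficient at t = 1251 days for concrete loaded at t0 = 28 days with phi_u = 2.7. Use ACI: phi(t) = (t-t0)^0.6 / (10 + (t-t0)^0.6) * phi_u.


dt = 1251 - 28 = 1223
phi = 1223^0.6 / (10 + 1223^0.6) * 2.7
= 2.367

2.367


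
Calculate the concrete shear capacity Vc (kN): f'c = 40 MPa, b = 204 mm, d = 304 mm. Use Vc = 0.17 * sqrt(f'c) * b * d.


Vc = 0.17 * sqrt(40) * 204 * 304 / 1000
= 66.68 kN

66.68


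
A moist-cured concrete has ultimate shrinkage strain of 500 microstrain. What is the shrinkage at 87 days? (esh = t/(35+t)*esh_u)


esh(87) = 87 / (35 + 87) * 500
= 87 / 122 * 500
= 356.6 microstrain

356.6


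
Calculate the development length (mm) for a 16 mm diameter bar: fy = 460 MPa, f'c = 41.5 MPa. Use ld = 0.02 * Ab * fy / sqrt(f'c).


Ab = pi * 16^2 / 4 = 201.062 mm2
ld = 0.02 * 201.062 * 460 / sqrt(41.5)
= 287.1 mm

287.1


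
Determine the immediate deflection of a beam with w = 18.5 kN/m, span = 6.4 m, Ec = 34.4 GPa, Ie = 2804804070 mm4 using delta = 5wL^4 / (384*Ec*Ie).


Convert: L = 6.4 m = 6400 mm, Ec = 34.4 GPa = 34400 MPa
delta = 5 * 18.5 * 6400^4 / (384 * 34400 * 2804804070)
= 4.19 mm

4.19


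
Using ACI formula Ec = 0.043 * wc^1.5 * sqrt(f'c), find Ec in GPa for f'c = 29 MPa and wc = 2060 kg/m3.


Ec = 0.043 * 2060^1.5 * sqrt(29) / 1000
= 21.65 GPa

21.65


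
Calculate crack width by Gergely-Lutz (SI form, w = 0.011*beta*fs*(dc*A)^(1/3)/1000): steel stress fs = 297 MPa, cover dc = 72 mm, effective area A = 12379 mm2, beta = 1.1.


w = 0.011 * beta * fs * (dc * A)^(1/3) / 1000
= 0.011 * 1.1 * 297 * (72 * 12379)^(1/3) / 1000
= 0.346 mm

0.346


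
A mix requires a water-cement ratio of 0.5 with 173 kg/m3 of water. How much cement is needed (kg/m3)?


Cement = water / (w/c)
= 173 / 0.5
= 346.0 kg/m3

346.0


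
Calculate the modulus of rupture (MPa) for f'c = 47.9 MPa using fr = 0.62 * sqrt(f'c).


fr = 0.62 * sqrt(47.9)
= 4.291 MPa

4.291


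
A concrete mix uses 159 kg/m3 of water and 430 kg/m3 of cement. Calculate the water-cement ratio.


w/c = water / cement
w/c = 159 / 430 = 0.37

0.37


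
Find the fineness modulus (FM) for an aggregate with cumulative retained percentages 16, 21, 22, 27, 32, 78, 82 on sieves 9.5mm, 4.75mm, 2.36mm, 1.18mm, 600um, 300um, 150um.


FM = sum(cumulative % retained) / 100
= 278 / 100
= 2.78

2.78


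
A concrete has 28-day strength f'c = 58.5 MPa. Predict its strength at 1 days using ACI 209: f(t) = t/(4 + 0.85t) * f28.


f(1) = 1 / (4 + 0.85 * 1) * 58.5
= 1 / 4.85 * 58.5
= 12.06 MPa

12.06


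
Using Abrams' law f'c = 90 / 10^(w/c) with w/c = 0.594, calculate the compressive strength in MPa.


f'c = 90 / 10^0.594
= 90 / 3.926
= 22.92 MPa

22.92


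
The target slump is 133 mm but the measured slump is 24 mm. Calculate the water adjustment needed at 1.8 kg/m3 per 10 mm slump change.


Difference = 133 - 24 = 109 mm
Water adjustment = 109 * 1.8 / 10 = 19.6 kg/m3

19.6


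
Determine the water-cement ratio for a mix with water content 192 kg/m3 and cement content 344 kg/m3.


w/c = water / cement
w/c = 192 / 344 = 0.558

0.558


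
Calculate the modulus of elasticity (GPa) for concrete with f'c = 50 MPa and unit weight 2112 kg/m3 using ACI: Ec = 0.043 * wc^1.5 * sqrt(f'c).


Ec = 0.043 * 2112^1.5 * sqrt(50) / 1000
= 29.51 GPa

29.51


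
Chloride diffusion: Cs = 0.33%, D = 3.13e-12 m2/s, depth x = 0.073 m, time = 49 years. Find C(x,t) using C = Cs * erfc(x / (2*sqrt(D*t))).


t_seconds = 49 * 365.25 * 24 * 3600 = 1546322400.0 s
arg = 0.073 / (2 * sqrt(3.13e-12 * 1546322400.0))
= 0.5247
erfc(0.5247) = 0.4581
C = 0.33 * 0.4581 = 0.1512%

0.1512


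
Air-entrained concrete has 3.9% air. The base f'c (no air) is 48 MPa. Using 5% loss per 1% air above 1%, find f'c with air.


Strength loss = (3.9 - 1) * 5 = 14.5%
f'c = 48 * (1 - 14.5/100)
= 41.04 MPa

41.04


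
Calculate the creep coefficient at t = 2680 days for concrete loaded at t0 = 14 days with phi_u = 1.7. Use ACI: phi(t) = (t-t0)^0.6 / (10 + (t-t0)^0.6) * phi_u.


dt = 2680 - 14 = 2666
phi = 2666^0.6 / (10 + 2666^0.6) * 1.7
= 1.562

1.562


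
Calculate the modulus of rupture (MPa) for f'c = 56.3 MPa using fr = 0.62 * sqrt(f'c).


fr = 0.62 * sqrt(56.3)
= 4.652 MPa

4.652


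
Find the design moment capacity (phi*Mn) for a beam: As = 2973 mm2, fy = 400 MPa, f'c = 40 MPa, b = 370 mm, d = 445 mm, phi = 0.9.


a = As * fy / (0.85 * f'c * b)
= 2973 * 400 / (0.85 * 40 * 370)
= 94.531 mm
Mn = As * fy * (d - a/2) / 10^6
= 472.9859 kN-m
phi*Mn = 0.9 * 472.9859 = 425.69 kN-m

425.69


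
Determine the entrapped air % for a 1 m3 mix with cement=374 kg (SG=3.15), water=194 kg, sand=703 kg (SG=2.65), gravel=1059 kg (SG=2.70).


Vol cement = 374 / (3.15 * 1000) = 0.11873 m3
Vol water = 194 / 1000 = 0.194 m3
Vol sand = 703 / (2.65 * 1000) = 0.265283 m3
Vol gravel = 1059 / (2.70 * 1000) = 0.392222 m3
Total solid + water volume = 0.970235 m3
Air = (1 - 0.970235) * 100 = 2.98%

2.98


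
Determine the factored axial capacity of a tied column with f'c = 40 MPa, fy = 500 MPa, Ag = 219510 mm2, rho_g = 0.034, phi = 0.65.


Ast = rho * Ag = 0.034 * 219510 = 7463.34 mm2
phi*Pn = 0.65 * 0.80 * (0.85 * 40 * (219510 - 7463.34) + 500 * 7463.34) / 1000
= 5689.45 kN

5689.45


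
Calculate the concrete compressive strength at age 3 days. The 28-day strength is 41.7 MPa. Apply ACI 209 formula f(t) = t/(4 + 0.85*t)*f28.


f(3) = 3 / (4 + 0.85 * 3) * 41.7
= 3 / 6.55 * 41.7
= 19.1 MPa

19.1


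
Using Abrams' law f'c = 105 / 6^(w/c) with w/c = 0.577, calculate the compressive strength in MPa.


f'c = 105 / 6^0.577
= 105 / 2.812
= 37.34 MPa

37.34


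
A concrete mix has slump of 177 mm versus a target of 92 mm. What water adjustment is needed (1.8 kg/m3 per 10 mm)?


Difference = 92 - 177 = -85 mm
Water adjustment = -85 * 1.8 / 10 = -15.3 kg/m3

-15.3


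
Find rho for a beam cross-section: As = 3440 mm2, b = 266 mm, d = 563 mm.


rho = As / (b * d)
= 3440 / (266 * 563)
= 0.023

0.023


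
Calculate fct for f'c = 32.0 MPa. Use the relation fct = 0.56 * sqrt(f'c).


fct = 0.56 * sqrt(32.0)
= 0.56 * 5.657
= 3.168 MPa

3.168


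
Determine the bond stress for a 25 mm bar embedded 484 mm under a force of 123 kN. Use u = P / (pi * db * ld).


u = P / (pi * db * ld)
= 123 * 1000 / (pi * 25 * 484)
= 3.236 MPa

3.236


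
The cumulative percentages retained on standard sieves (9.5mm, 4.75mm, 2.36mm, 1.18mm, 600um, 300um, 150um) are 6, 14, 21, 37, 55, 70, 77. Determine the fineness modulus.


FM = sum(cumulative % retained) / 100
= 280 / 100
= 2.8

2.8


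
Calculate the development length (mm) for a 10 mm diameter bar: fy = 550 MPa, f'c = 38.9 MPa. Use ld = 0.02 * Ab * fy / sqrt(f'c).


Ab = pi * 10^2 / 4 = 78.54 mm2
ld = 0.02 * 78.54 * 550 / sqrt(38.9)
= 138.5 mm

138.5


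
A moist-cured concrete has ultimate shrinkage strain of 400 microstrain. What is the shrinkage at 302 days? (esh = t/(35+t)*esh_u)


esh(302) = 302 / (35 + 302) * 400
= 302 / 337 * 400
= 358.5 microstrain

358.5


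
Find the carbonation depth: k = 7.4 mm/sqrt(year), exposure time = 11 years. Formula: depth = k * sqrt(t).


depth = k * sqrt(t)
= 7.4 * sqrt(11)
= 24.54 mm

24.54


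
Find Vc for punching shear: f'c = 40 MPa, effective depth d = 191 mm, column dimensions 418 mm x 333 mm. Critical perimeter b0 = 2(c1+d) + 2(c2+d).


b0 = 2*(418 + 191) + 2*(333 + 191) = 2266 mm
Vc = 0.33 * sqrt(40) * 2266 * 191 / 1000
= 903.31 kN

903.31


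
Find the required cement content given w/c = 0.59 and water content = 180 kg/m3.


Cement = water / (w/c)
= 180 / 0.59
= 305.1 kg/m3

305.1


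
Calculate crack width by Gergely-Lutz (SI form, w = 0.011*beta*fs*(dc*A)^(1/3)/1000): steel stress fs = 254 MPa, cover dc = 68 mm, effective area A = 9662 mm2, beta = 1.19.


w = 0.011 * beta * fs * (dc * A)^(1/3) / 1000
= 0.011 * 1.19 * 254 * (68 * 9662)^(1/3) / 1000
= 0.289 mm

0.289


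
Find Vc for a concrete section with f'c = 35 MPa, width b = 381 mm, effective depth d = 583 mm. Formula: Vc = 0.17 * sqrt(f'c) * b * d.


Vc = 0.17 * sqrt(35) * 381 * 583 / 1000
= 223.4 kN

223.4


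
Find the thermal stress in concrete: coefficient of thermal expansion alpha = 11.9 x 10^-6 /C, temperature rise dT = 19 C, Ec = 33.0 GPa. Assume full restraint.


sigma = alpha * dT * Ec
= 11.9e-6 * 19 * 33.0 * 1000
= 7.461 MPa

7.461


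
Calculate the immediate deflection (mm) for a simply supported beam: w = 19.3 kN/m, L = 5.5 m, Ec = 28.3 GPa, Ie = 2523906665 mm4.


Convert: L = 5.5 m = 5500 mm, Ec = 28.3 GPa = 28300 MPa
delta = 5 * 19.3 * 5500^4 / (384 * 28300 * 2523906665)
= 3.22 mm

3.22


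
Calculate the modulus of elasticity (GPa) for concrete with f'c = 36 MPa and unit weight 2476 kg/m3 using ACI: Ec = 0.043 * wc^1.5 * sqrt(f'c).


Ec = 0.043 * 2476^1.5 * sqrt(36) / 1000
= 31.79 GPa

31.79


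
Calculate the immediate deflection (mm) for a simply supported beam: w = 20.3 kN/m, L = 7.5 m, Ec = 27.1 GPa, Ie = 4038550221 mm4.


Convert: L = 7.5 m = 7500 mm, Ec = 27.1 GPa = 27100 MPa
delta = 5 * 20.3 * 7500^4 / (384 * 27100 * 4038550221)
= 7.64 mm

7.64


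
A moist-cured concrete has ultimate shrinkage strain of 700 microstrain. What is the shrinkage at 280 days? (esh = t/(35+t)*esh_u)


esh(280) = 280 / (35 + 280) * 700
= 280 / 315 * 700
= 622.2 microstrain

622.2


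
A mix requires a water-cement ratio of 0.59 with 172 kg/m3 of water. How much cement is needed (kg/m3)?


Cement = water / (w/c)
= 172 / 0.59
= 291.5 kg/m3

291.5


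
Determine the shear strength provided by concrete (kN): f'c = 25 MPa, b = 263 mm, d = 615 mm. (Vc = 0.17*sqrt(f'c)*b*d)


Vc = 0.17 * sqrt(25) * 263 * 615 / 1000
= 137.48 kN

137.48


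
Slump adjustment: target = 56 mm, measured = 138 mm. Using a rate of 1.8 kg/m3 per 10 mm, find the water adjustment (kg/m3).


Difference = 56 - 138 = -82 mm
Water adjustment = -82 * 1.8 / 10 = -14.8 kg/m3

-14.8


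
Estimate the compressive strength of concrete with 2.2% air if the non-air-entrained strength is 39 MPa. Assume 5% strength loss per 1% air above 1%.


Strength loss = (2.2 - 1) * 5 = 6.0%
f'c = 39 * (1 - 6.0/100)
= 36.66 MPa

36.66


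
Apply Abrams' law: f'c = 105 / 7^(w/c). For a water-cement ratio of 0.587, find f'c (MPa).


f'c = 105 / 7^0.587
= 105 / 3.134
= 33.51 MPa

33.51


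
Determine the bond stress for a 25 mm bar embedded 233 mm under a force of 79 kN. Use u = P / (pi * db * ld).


u = P / (pi * db * ld)
= 79 * 1000 / (pi * 25 * 233)
= 4.317 MPa

4.317


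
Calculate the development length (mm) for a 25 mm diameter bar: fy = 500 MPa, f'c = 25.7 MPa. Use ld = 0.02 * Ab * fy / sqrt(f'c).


Ab = pi * 25^2 / 4 = 490.874 mm2
ld = 0.02 * 490.874 * 500 / sqrt(25.7)
= 968.3 mm

968.3


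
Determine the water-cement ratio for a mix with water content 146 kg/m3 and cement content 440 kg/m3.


w/c = water / cement
w/c = 146 / 440 = 0.332

0.332


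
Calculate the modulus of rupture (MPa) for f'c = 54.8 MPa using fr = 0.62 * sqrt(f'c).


fr = 0.62 * sqrt(54.8)
= 4.59 MPa

4.59


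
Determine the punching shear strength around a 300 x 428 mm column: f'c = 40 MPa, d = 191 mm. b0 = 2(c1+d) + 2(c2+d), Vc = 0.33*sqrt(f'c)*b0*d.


b0 = 2*(300 + 191) + 2*(428 + 191) = 2220 mm
Vc = 0.33 * sqrt(40) * 2220 * 191 / 1000
= 884.97 kN

884.97


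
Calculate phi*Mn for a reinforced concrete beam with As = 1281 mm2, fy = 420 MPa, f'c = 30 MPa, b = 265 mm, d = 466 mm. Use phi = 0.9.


a = As * fy / (0.85 * f'c * b)
= 1281 * 420 / (0.85 * 30 * 265)
= 79.6182 mm
Mn = As * fy * (d - a/2) / 10^6
= 229.2992 kN-m
phi*Mn = 0.9 * 229.2992 = 206.37 kN-m

206.37


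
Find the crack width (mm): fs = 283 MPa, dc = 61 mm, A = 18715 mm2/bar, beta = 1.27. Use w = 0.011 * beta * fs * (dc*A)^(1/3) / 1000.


w = 0.011 * beta * fs * (dc * A)^(1/3) / 1000
= 0.011 * 1.27 * 283 * (61 * 18715)^(1/3) / 1000
= 0.413 mm

0.413


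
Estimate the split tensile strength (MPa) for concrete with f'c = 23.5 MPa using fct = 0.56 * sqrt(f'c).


fct = 0.56 * sqrt(23.5)
= 0.56 * 4.848
= 2.715 MPa

2.715


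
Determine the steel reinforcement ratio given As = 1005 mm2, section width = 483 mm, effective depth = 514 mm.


rho = As / (b * d)
= 1005 / (483 * 514)
= 0.004

0.004


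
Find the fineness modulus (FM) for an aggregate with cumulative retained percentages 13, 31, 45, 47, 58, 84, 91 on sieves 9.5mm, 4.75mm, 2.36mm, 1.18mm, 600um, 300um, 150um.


FM = sum(cumulative % retained) / 100
= 369 / 100
= 3.69

3.69


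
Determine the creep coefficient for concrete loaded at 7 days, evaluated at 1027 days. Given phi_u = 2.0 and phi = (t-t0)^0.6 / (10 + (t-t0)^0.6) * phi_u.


dt = 1027 - 7 = 1020
phi = 1020^0.6 / (10 + 1020^0.6) * 2.0
= 1.729

1.729


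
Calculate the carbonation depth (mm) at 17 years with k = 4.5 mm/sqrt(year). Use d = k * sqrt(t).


depth = k * sqrt(t)
= 4.5 * sqrt(17)
= 18.55 mm

18.55


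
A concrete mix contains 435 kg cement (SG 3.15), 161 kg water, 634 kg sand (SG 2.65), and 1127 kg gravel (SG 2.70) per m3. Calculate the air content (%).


Vol cement = 435 / (3.15 * 1000) = 0.138095 m3
Vol water = 161 / 1000 = 0.161 m3
Vol sand = 634 / (2.65 * 1000) = 0.239245 m3
Vol gravel = 1127 / (2.70 * 1000) = 0.417407 m3
Total solid + water volume = 0.955748 m3
Air = (1 - 0.955748) * 100 = 4.43%

4.43


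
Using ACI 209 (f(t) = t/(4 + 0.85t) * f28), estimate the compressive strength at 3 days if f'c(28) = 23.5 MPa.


f(3) = 3 / (4 + 0.85 * 3) * 23.5
= 3 / 6.55 * 23.5
= 10.76 MPa

10.76


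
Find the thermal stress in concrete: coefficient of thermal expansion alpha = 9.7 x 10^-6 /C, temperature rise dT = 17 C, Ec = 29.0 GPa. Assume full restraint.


sigma = alpha * dT * Ec
= 9.7e-6 * 17 * 29.0 * 1000
= 4.782 MPa

4.782


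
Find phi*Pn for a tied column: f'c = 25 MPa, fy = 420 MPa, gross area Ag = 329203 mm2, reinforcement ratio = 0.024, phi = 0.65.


Ast = rho * Ag = 0.024 * 329203 = 7900.872 mm2
phi*Pn = 0.65 * 0.80 * (0.85 * 25 * (329203 - 7900.872) + 420 * 7900.872) / 1000
= 5275.94 kN

5275.94


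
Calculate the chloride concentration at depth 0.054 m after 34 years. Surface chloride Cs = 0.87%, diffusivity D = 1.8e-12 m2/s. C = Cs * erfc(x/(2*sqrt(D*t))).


t_seconds = 34 * 365.25 * 24 * 3600 = 1072958400.0 s
arg = 0.054 / (2 * sqrt(1.8e-12 * 1072958400.0))
= 0.6144
erfc(0.6144) = 0.3849
C = 0.87 * 0.3849 = 0.3349%

0.3349


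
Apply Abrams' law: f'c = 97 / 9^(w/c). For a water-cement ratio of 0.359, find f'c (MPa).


f'c = 97 / 9^0.359
= 97 / 2.201
= 44.08 MPa

44.08


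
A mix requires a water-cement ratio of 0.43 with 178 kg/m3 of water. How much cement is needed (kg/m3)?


Cement = water / (w/c)
= 178 / 0.43
= 414.0 kg/m3

414.0


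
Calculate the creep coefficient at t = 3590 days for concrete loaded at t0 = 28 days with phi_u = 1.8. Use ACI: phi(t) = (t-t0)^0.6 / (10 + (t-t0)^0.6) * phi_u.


dt = 3590 - 28 = 3562
phi = 3562^0.6 / (10 + 3562^0.6) * 1.8
= 1.676

1.676


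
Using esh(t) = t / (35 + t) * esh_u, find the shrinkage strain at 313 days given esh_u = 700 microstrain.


esh(313) = 313 / (35 + 313) * 700
= 313 / 348 * 700
= 629.6 microstrain

629.6


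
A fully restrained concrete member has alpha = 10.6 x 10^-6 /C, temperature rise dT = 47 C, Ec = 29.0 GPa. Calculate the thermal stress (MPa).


sigma = alpha * dT * Ec
= 10.6e-6 * 47 * 29.0 * 1000
= 14.448 MPa

14.448


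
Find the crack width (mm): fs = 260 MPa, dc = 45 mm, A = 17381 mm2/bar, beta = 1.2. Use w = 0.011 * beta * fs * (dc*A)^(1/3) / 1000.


w = 0.011 * beta * fs * (dc * A)^(1/3) / 1000
= 0.011 * 1.2 * 260 * (45 * 17381)^(1/3) / 1000
= 0.316 mm

0.316


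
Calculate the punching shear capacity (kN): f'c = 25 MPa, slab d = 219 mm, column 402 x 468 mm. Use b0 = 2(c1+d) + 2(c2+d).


b0 = 2*(402 + 219) + 2*(468 + 219) = 2616 mm
Vc = 0.33 * sqrt(25) * 2616 * 219 / 1000
= 945.29 kN

945.29


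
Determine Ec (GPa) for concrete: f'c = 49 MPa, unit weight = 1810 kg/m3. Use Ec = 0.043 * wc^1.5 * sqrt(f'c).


Ec = 0.043 * 1810^1.5 * sqrt(49) / 1000
= 23.18 GPa

23.18


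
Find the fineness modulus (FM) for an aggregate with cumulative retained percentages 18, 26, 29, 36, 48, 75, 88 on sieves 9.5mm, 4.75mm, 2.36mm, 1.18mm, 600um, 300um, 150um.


FM = sum(cumulative % retained) / 100
= 320 / 100
= 3.2

3.2


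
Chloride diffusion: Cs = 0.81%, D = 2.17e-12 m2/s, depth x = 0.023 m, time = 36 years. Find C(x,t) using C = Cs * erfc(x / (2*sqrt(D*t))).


t_seconds = 36 * 365.25 * 24 * 3600 = 1136073600.0 s
arg = 0.023 / (2 * sqrt(2.17e-12 * 1136073600.0))
= 0.2316
erfc(0.2316) = 0.7433
C = 0.81 * 0.7433 = 0.602%

0.602


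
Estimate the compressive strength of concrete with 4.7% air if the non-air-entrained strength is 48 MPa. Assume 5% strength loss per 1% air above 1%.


Strength loss = (4.7 - 1) * 5 = 18.5%
f'c = 48 * (1 - 18.5/100)
= 39.12 MPa

39.12


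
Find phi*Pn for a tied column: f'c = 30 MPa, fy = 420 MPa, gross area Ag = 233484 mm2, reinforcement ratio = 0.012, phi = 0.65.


Ast = rho * Ag = 0.012 * 233484 = 2801.808 mm2
phi*Pn = 0.65 * 0.80 * (0.85 * 30 * (233484 - 2801.808) + 420 * 2801.808) / 1000
= 3670.76 kN

3670.76


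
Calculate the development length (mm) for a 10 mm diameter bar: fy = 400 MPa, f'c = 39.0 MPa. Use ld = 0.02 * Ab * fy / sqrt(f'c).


Ab = pi * 10^2 / 4 = 78.54 mm2
ld = 0.02 * 78.54 * 400 / sqrt(39.0)
= 100.6 mm

100.6


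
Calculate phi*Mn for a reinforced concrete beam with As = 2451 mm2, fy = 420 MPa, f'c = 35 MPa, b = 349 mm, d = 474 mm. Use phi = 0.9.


a = As * fy / (0.85 * f'c * b)
= 2451 * 420 / (0.85 * 35 * 349)
= 99.1471 mm
Mn = As * fy * (d - a/2) / 10^6
= 436.9131 kN-m
phi*Mn = 0.9 * 436.9131 = 393.22 kN-m

393.22


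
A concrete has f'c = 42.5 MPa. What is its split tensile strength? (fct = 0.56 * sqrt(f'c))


fct = 0.56 * sqrt(42.5)
= 0.56 * 6.519
= 3.651 MPa

3.651


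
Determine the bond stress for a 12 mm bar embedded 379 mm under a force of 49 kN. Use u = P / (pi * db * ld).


u = P / (pi * db * ld)
= 49 * 1000 / (pi * 12 * 379)
= 3.429 MPa

3.429


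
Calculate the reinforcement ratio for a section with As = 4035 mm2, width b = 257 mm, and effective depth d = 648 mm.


rho = As / (b * d)
= 4035 / (257 * 648)
= 0.0242

0.0242


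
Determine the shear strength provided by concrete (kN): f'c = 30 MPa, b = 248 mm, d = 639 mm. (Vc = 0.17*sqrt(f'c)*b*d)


Vc = 0.17 * sqrt(30) * 248 * 639 / 1000
= 147.56 kN

147.56


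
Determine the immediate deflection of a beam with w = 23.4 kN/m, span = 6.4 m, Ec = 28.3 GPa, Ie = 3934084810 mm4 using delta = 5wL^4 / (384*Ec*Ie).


Convert: L = 6.4 m = 6400 mm, Ec = 28.3 GPa = 28300 MPa
delta = 5 * 23.4 * 6400^4 / (384 * 28300 * 3934084810)
= 4.59 mm

4.59


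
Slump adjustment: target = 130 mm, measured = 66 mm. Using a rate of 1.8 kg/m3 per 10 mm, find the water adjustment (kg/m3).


Difference = 130 - 66 = 64 mm
Water adjustment = 64 * 1.8 / 10 = 11.5 kg/m3

11.5


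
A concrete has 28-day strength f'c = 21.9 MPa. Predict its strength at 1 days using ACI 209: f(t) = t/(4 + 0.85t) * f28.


f(1) = 1 / (4 + 0.85 * 1) * 21.9
= 1 / 4.85 * 21.9
= 4.52 MPa

4.52


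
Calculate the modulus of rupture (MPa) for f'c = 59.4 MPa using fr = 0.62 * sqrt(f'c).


fr = 0.62 * sqrt(59.4)
= 4.778 MPa

4.778


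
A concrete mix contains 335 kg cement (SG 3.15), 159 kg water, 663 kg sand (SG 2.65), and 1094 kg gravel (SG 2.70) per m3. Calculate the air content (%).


Vol cement = 335 / (3.15 * 1000) = 0.106349 m3
Vol water = 159 / 1000 = 0.159 m3
Vol sand = 663 / (2.65 * 1000) = 0.250189 m3
Vol gravel = 1094 / (2.70 * 1000) = 0.405185 m3
Total solid + water volume = 0.920723 m3
Air = (1 - 0.920723) * 100 = 7.93%

7.93


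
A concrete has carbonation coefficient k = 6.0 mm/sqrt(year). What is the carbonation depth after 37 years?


depth = k * sqrt(t)
= 6.0 * sqrt(37)
= 36.5 mm

36.5


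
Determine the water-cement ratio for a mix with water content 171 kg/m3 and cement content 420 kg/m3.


w/c = water / cement
w/c = 171 / 420 = 0.407

0.407


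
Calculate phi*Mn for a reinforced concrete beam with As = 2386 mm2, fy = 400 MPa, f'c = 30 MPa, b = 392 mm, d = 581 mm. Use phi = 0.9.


a = As * fy / (0.85 * f'c * b)
= 2386 * 400 / (0.85 * 30 * 392)
= 95.4782 mm
Mn = As * fy * (d - a/2) / 10^6
= 508.9442 kN-m
phi*Mn = 0.9 * 508.9442 = 458.05 kN-m

458.05
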